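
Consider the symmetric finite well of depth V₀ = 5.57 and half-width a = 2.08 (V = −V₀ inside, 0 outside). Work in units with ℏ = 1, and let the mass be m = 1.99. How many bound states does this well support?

Define the well-strength parameter z₀ = (a/ℏ)√(2mV₀) = 2.08 × √(2·1.99·5.57) = 9.793.
The even/odd transcendental equations gain one root per π/2 in z₀, giving N = 1 + ⌊2z₀/π⌋ = 1 + ⌊6.235⌋ = 7.

N = 7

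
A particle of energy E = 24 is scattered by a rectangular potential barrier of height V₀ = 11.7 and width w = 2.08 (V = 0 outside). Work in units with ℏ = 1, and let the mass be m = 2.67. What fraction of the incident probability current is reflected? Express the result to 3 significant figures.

E > V₀: inside the barrier k₂ = √(2m(E − V₀))/ℏ = 8.104, k₂w = 16.86.
T = [1 + V₀² sin²(k₂w) / (4E(E − V₀))]⁻¹ = 1/1.097 = 0.912.
R = 1 − T = 0.0880.

R = 0.0880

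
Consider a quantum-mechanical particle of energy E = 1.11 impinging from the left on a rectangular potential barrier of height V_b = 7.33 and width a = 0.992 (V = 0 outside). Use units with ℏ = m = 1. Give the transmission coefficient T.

Since E < V_b the interior solution is evanescent with decay constant κ = √(2m(V_b − E))/ℏ = 3.527.
κa = 3.499, sinh(κa) = 16.52.
Matching ψ, ψ′ at both faces gives T = [1 + V_b² sinh²(κa) / (4E(V_b − E))]⁻¹ = 1/532.2 = 0.00188.

T = 0.00188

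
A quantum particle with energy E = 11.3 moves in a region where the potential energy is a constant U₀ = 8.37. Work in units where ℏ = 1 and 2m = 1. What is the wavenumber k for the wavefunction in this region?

With E > U₀ the solution is oscillatory, ψ ∝ e^{±ikx} with k = √(2m(E − U₀))/ℏ.
k = √(2 × 0.5 × 2.93) = 1.712.

k = 1.71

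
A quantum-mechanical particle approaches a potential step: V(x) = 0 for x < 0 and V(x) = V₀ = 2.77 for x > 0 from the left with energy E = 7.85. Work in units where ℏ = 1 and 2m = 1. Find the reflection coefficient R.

On each side the TISE gives plane waves with k = √(2m(E − V))/ℏ: k₁ = √(2·½·7.85) = 2.802, k₂ = √(2·½·5.08) = 2.254.
Matching ψ and ψ′ at x = 0 gives r = (k₁ − k₂)/(k₁ + k₂), so R = r² = 0.01174 and T = 1 − R = 0.9883.

R = 0.0117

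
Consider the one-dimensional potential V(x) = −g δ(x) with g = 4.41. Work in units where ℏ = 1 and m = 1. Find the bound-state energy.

The bound state is ψ(x) = √κ e^{−κ|x|}. The derivative jump ψ'(0⁺) − ψ'(0⁻) = −(2mg/ℏ²)ψ(0) fixes κ = mg/ℏ² = 4.410.
Then E = −ℏ²κ²/(2m) = −mg²/(2ℏ²) = -9.724.

E = -9.72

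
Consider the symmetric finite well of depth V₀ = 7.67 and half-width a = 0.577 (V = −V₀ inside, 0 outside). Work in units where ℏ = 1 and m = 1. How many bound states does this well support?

N = 2

Define the well-strength parameter z₀ = (a/ℏ)√(2mV₀) = 0.577 × √(2·1·7.67) = 2.260.
The even/odd transcendental equations gain one root per π/2 in z₀, giving N = 1 + ⌊2z₀/π⌋ = 1 + ⌊1.439⌋ = 2.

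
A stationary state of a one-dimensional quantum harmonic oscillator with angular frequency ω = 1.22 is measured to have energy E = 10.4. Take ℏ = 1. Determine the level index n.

n = 8

E_n = ℏω(n + ½) ⇒ n = E/(ℏω) − ½ = 10.4/1.22 − 0.5 = 8.025 → n = 8.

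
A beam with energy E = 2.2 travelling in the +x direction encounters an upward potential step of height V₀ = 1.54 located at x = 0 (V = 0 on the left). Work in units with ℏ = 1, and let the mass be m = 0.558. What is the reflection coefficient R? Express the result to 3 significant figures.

R = 0.0854

The wavenumbers are k₁ = √(2mE)/ℏ = 1.567 on the left and k₂ = √(2m(E − V₀))/ℏ = 0.8582 on the right.
Matching ψ and ψ′ at x = 0 gives r = (k₁ − k₂)/(k₁ + k₂), so R = r² = 0.08539 and T = 1 − R = 0.9146.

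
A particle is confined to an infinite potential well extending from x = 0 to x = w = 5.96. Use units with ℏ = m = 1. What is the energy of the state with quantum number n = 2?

E = 0.556

Requiring ψ(0) = ψ(w) = 0 quantises k = nπ/w, hence E_n = ℏ²k²/2m = n²π²ℏ²/(2mw²).
E_2 = 2² × π² / (2 × 1 × 5.96²) = 0.5557.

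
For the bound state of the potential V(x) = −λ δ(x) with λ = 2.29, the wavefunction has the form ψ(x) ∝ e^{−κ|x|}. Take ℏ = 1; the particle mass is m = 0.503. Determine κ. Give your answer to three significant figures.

Integrating the TISE across x = 0 gives the cusp condition ψ'(0⁺) − ψ'(0⁻) = −(2mλ/ℏ²)ψ(0).
With ψ ∝ e^{−κ|x|} this yields −2κ = −2mλ/ℏ², so κ = mλ/ℏ² = 1.152.

κ = 1.15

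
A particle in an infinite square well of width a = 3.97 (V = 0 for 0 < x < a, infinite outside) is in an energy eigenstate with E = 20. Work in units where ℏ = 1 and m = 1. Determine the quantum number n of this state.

n = 8

From E_n = n²π²ℏ²/(2ma²) invert to n = √(2ma²E)/(πℏ).
n = (3.97/π) × √(2 × 1 × 20) = 7.992 → n = 8.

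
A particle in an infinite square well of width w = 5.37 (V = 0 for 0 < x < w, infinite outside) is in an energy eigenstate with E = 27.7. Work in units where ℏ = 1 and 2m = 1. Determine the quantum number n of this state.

n = 9

For an infinite well E_n = n²π²ℏ²/(2mw²), so n = (w/πℏ)√(2mE).
n = (5.37/π) × √(2 × 0.5 × 27.7) = 8.996 → n = 9.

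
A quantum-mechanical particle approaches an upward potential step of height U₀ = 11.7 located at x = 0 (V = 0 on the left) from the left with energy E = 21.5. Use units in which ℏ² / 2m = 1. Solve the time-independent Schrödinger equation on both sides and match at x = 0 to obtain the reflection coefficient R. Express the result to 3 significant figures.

R = 0.0376

On each side the TISE gives plane waves with k = √(2m(E − V))/ℏ: k₁ = √(2·½·21.5) = 4.637, k₂ = √(2·½·9.8) = 3.130.
Matching ψ and ψ′ at x = 0 gives r = (k₁ − k₂)/(k₁ + k₂), so R = r² = 0.03761 and T = 1 − R = 0.9624.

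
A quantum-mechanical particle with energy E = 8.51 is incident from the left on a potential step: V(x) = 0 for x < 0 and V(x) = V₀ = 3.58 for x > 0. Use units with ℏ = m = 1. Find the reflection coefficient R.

R = 0.0184

The wavenumbers are k₁ = √(2mE)/ℏ = 4.126 on the left and k₂ = √(2m(E − V₀))/ℏ = 3.140 on the right.
Continuity of ψ and ψ′ at the step yields the reflection amplitude r = (k₁ − k₂)/(k₁ + k₂) = 0.1356; thus R = |r|² = 0.01840, T = 0.9816.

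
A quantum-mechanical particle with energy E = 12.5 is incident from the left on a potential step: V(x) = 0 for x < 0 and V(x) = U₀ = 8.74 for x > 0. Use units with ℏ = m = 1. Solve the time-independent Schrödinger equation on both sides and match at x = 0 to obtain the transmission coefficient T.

T = 0.915

The wavenumbers are k₁ = √(2mE)/ℏ = 5.000 on the left and k₂ = √(2m(E − U₀))/ℏ = 2.742 on the right.
Matching ψ and ψ′ at x = 0 gives r = (k₁ − k₂)/(k₁ + k₂), so R = r² = 0.08504 and T = 1 − R = 0.9150.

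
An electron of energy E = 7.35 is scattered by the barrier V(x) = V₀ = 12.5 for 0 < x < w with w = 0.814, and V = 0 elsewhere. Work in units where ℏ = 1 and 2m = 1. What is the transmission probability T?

E < V₀: inside the barrier ψ ∝ e^{±κx} with κ = √(2m(V₀ − E))/ℏ = 2.269.
κw = 1.847, sinh(κw) = 3.092.
Matching ψ, ψ′ at both faces gives T = [1 + V₀² sinh²(κw) / (4E(V₀ − E))]⁻¹ = 1/10.87 = 0.0920.

T = 0.0920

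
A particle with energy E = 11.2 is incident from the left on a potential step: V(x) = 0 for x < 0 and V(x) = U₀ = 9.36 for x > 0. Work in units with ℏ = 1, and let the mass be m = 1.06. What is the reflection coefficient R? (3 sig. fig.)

The wavenumbers are k₁ = √(2mE)/ℏ = 4.873 on the left and k₂ = √(2m(E − U₀))/ℏ = 1.975 on the right.
Matching ψ and ψ′ at x = 0 gives r = (k₁ − k₂)/(k₁ + k₂), so R = r² = 0.1791 and T = 1 − R = 0.8209.

R = 0.179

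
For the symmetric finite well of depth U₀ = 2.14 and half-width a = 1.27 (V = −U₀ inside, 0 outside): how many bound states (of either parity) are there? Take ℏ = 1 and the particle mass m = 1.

Define the well-strength parameter z₀ = (a/ℏ)√(2mU₀) = 1.27 × √(2·1·2.14) = 2.627.
A new bound state (alternating even/odd) appears each time z₀ passes a multiple of π/2, so N = ⌊2z₀/π⌋ + 1 = ⌊1.673⌋ + 1 = 2.

N = 2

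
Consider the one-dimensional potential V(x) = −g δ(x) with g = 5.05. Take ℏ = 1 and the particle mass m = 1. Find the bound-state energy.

For x ≠ 0 the bound state is ψ ∝ e^{−κ|x|}; integrating the TISE across the delta gives the cusp condition 2κ = 2mg/ℏ², so κ = 5.050.
Then E = −ℏ²κ²/(2m) = −mg²/(2ℏ²) = -12.75.

E = -12.8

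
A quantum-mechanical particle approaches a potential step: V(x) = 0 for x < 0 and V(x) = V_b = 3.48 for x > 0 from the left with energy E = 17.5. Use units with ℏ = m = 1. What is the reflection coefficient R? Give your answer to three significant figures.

On each side the TISE gives plane waves with k = √(2m(E − V))/ℏ: k₁ = √(2·1·17.5) = 5.916, k₂ = √(2·1·14.02) = 5.295.
Continuity of ψ and ψ′ at the step yields the reflection amplitude r = (k₁ − k₂)/(k₁ + k₂) = 0.05537; thus R = |r|² = 0.003066, T = 0.9969.

R = 0.00307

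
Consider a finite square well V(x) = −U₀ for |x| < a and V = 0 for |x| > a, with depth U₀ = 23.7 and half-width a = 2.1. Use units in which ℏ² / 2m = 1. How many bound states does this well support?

Define the well-strength parameter z₀ = (a/ℏ)√(2mU₀) = 2.1 × √(2·0.5·23.7) = 10.22.
A new bound state (alternating even/odd) appears each time z₀ passes a multiple of π/2, so N = ⌊2z₀/π⌋ + 1 = ⌊6.508⌋ + 1 = 7.

N = 7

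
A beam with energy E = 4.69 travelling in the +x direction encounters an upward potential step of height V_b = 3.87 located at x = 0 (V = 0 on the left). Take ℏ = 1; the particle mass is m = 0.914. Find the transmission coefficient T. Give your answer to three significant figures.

On each side the TISE gives plane waves with k = √(2m(E − V))/ℏ: k₁ = √(2·0.914·4.69) = 2.928, k₂ = √(2·0.914·0.82) = 1.224.
Matching ψ and ψ′ at x = 0 gives r = (k₁ − k₂)/(k₁ + k₂), so R = r² = 0.1683 and T = 1 − R = 0.8317.

T = 0.832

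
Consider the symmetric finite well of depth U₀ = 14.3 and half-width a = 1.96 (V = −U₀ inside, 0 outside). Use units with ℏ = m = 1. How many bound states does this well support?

Define the well-strength parameter z₀ = (a/ℏ)√(2mU₀) = 1.96 × √(2·1·14.3) = 10.48.
The even/odd transcendental equations gain one root per π/2 in z₀, giving N = 1 + ⌊2z₀/π⌋ = 1 + ⌊6.673⌋ = 7.

N = 7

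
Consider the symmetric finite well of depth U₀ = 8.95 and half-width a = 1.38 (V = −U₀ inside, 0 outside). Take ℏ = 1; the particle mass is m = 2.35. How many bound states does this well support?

The dimensionless depth is z₀ = a√(2mU₀)/ℏ = 1.38 × √(42.07) = 8.950.
A new bound state (alternating even/odd) appears each time z₀ passes a multiple of π/2, so N = ⌊2z₀/π⌋ + 1 = ⌊5.698⌋ + 1 = 6.

N = 6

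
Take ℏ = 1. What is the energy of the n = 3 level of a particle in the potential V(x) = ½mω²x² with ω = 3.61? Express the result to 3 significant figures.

E = 12.6

Using E_n = (n + ½)ℏω: E_3 = 3.5 × 3.61 = 12.64.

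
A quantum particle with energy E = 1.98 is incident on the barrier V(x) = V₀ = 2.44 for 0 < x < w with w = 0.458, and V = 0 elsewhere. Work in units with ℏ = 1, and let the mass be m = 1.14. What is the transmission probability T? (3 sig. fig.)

E < V₀: inside the barrier ψ ∝ e^{±κx} with κ = √(2m(V₀ − E))/ℏ = 1.024.
κw = 0.4690, sinh(κw) = 0.4864.
The exact tunnelling result is T⁻¹ = 1 + V₀² sinh²(κw) / [4E(V₀ − E)] = 1.387, so T = 0.721.

T = 0.721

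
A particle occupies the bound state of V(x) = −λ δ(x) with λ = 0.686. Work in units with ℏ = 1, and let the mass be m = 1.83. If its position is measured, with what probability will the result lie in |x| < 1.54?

The normalised bound state is ψ = √κ e^{−κ|x|} with κ = mλ/ℏ² = 1.255.
P(|x| < d) = ∫_{−d}^{d} κ e^{−2κ|x|} dx = 1 − e^{−2κd} = 1 − e^{−3.867} = 0.9791.

P = 0.979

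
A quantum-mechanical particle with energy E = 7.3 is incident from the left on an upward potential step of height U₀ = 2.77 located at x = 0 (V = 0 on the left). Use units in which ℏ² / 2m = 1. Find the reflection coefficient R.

On each side the TISE gives plane waves with k = √(2m(E − V))/ℏ: k₁ = √(2·½·7.3) = 2.702, k₂ = √(2·½·4.53) = 2.128.
Matching ψ and ψ′ at x = 0 gives r = (k₁ − k₂)/(k₁ + k₂), so R = r² = 0.01410 and T = 1 − R = 0.9859.

R = 0.0141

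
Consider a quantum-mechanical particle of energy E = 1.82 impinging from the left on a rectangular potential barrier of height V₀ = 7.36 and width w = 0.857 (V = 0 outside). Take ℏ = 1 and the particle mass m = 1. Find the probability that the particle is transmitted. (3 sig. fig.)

T = 0.00988

Since E < V₀ the interior solution is evanescent with decay constant κ = √(2m(V₀ − E))/ℏ = 3.329.
κw = 2.853, sinh(κw) = 8.638.
Matching ψ, ψ′ at both faces gives T = [1 + V₀² sinh²(κw) / (4E(V₀ − E))]⁻¹ = 1/101.2 = 0.00988.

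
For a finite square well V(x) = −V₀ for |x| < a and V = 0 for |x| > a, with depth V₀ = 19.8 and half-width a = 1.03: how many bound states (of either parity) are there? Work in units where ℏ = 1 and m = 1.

The dimensionless depth is z₀ = a√(2mV₀)/ℏ = 1.03 × √(39.60) = 6.482.
A new bound state (alternating even/odd) appears each time z₀ passes a multiple of π/2, so N = ⌊2z₀/π⌋ + 1 = ⌊4.126⌋ + 1 = 5.

N = 5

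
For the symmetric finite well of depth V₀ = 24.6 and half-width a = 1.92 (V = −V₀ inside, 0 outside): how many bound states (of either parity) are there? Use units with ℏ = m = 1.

The dimensionless depth is z₀ = a√(2mV₀)/ℏ = 1.92 × √(49.20) = 13.47.
The even/odd transcendental equations gain one root per π/2 in z₀, giving N = 1 + ⌊2z₀/π⌋ = 1 + ⌊8.574⌋ = 9.

N = 9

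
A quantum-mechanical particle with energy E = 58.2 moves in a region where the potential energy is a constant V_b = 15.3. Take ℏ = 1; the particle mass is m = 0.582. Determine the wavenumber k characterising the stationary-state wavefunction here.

With E > V_b the solution is oscillatory, ψ ∝ e^{±ikx} with k = √(2m(E − V_b))/ℏ.
k = √(2 × 0.582 × 42.9) = 7.067.

k = 7.07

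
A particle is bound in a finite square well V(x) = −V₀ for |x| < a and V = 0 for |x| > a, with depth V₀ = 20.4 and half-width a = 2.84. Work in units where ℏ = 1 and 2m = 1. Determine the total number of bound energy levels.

N = 9

Define the well-strength parameter z₀ = (a/ℏ)√(2mV₀) = 2.84 × √(2·0.5·20.4) = 12.83.
A new bound state (alternating even/odd) appears each time z₀ passes a multiple of π/2, so N = ⌊2z₀/π⌋ + 1 = ⌊8.166⌋ + 1 = 9.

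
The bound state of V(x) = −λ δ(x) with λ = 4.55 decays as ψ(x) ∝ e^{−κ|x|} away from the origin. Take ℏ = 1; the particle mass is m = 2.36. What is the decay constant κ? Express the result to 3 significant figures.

κ = 10.7

Integrate −(ℏ²/2m)ψ'' − λδ(x)ψ = Eψ from −ε to +ε: the ψ'' term gives ψ'(0⁺) − ψ'(0⁻) and the δ term gives −(2mλ/ℏ²)ψ(0).
With ψ ∝ e^{−κ|x|} this yields −2κ = −2mλ/ℏ², so κ = mλ/ℏ² = 10.74.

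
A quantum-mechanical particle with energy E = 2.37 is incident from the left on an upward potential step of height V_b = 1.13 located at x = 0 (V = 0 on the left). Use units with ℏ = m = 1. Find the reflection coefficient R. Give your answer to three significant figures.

R = 0.0258

On each side the TISE gives plane waves with k = √(2m(E − V))/ℏ: k₁ = √(2·1·2.37) = 2.177, k₂ = √(2·1·1.24) = 1.575.
Matching ψ and ψ′ at x = 0 gives r = (k₁ − k₂)/(k₁ + k₂), so R = r² = 0.02577 and T = 1 − R = 0.9742.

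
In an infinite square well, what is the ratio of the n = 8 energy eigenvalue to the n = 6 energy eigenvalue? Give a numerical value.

1.77778

E_n = n²π²ℏ²/(2mL²) so the ratio is n₂²/n₁² = 64/36 = 1.77778.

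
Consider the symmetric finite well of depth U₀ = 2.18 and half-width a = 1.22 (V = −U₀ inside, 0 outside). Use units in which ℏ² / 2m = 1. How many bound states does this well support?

N = 2

The dimensionless depth is z₀ = a√(2mU₀)/ℏ = 1.22 × √(2.180) = 1.801.
The even/odd transcendental equations gain one root per π/2 in z₀, giving N = 1 + ⌊2z₀/π⌋ = 1 + ⌊1.147⌋ = 2.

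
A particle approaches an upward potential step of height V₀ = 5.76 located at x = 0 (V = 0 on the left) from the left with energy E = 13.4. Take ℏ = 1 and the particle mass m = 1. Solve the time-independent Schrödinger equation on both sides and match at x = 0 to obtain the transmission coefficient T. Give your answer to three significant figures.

T = 0.981

On each side the TISE gives plane waves with k = √(2m(E − V))/ℏ: k₁ = √(2·1·13.4) = 5.177, k₂ = √(2·1·7.64) = 3.909.
Matching ψ and ψ′ at x = 0 gives r = (k₁ − k₂)/(k₁ + k₂), so R = r² = 0.01947 and T = 1 − R = 0.9805.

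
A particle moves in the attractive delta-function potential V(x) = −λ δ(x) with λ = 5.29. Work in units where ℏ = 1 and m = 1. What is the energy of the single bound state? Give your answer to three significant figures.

E = -14.0

For x ≠ 0 the bound state is ψ ∝ e^{−κ|x|}; integrating the TISE across the delta gives the cusp condition 2κ = 2mλ/ℏ², so κ = 5.290.
Then E = −ℏ²κ²/(2m) = −mλ²/(2ℏ²) = -13.99.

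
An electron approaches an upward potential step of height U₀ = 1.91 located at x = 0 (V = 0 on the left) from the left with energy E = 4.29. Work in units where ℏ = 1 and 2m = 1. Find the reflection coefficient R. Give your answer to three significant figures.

R = 0.0214

The wavenumbers are k₁ = √(2mE)/ℏ = 2.071 on the left and k₂ = √(2m(E − U₀))/ℏ = 1.543 on the right.
Matching ψ and ψ′ at x = 0 gives r = (k₁ − k₂)/(k₁ + k₂), so R = r² = 0.02139 and T = 1 − R = 0.9786.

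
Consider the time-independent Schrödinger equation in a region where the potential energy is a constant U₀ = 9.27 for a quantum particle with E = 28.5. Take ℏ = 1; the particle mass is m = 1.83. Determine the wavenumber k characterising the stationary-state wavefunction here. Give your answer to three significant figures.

With E > U₀ the solution is oscillatory, ψ ∝ e^{±ikx} with k = √(2m(E − U₀))/ℏ.
k = √(2 × 1.83 × 19.23) = 8.389.

k = 8.39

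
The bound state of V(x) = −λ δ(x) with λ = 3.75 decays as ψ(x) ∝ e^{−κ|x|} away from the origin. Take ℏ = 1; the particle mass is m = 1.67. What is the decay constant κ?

Integrating the TISE across x = 0 gives the cusp condition ψ'(0⁺) − ψ'(0⁻) = −(2mλ/ℏ²)ψ(0).
With ψ ∝ e^{−κ|x|} this yields −2κ = −2mλ/ℏ², so κ = mλ/ℏ² = 6.263.

κ = 6.26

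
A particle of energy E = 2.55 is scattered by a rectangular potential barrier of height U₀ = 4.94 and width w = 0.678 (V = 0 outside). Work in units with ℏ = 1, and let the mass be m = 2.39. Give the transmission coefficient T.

T = 0.0400

E < U₀: inside the barrier ψ ∝ e^{±κx} with κ = √(2m(U₀ − E))/ℏ = 3.380.
κw = 2.292, sinh(κw) = 4.895.
Matching ψ, ψ′ at both faces gives T = [1 + U₀² sinh²(κw) / (4E(U₀ − E))]⁻¹ = 1/24.99 = 0.0400.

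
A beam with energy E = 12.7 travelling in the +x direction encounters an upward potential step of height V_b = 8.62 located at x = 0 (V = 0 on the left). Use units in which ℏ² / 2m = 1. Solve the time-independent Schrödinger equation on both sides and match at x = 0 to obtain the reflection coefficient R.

R = 0.0764

On each side the TISE gives plane waves with k = √(2m(E − V))/ℏ: k₁ = √(2·½·12.7) = 3.564, k₂ = √(2·½·4.08) = 2.020.
Matching ψ and ψ′ at x = 0 gives r = (k₁ − k₂)/(k₁ + k₂), so R = r² = 0.07645 and T = 1 − R = 0.9236.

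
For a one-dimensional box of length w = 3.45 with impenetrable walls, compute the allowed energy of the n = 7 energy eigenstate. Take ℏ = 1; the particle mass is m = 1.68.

E = 12.1

Requiring ψ(0) = ψ(w) = 0 quantises k = nπ/w, hence E_n = ℏ²k²/2m = n²π²ℏ²/(2mw²).
E_7 = 7² × π² / (2 × 1.68 × 3.45²) = 12.09.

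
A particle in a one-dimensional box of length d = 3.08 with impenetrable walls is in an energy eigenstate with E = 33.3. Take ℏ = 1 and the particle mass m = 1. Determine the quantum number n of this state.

n = 8

From E_n = n²π²ℏ²/(2md²) invert to n = √(2md²E)/(πℏ).
n = (3.08/π) × √(2 × 1 × 33.3) = 8.001 → n = 8.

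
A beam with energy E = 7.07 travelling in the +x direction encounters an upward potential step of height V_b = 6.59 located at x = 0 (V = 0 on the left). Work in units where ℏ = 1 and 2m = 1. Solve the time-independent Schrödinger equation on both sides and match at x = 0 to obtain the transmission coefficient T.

On each side the TISE gives plane waves with k = √(2m(E − V))/ℏ: k₁ = √(2·½·7.07) = 2.659, k₂ = √(2·½·0.48) = 0.6928.
Continuity of ψ and ψ′ at the step yields the reflection amplitude r = (k₁ − k₂)/(k₁ + k₂) = 0.5866; thus R = |r|² = 0.3441, T = 0.6559.

T = 0.656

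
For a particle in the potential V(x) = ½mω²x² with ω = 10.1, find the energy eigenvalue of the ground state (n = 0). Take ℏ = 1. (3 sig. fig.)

The oscillator eigenvalues are E_n = ℏω(n + ½), so E_0 = 10.1 × 0.5 = 5.050.

E = 5.05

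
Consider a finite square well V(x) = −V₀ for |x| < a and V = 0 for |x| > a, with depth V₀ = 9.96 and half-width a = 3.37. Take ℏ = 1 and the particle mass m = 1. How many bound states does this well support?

N = 10

Define the well-strength parameter z₀ = (a/ℏ)√(2mV₀) = 3.37 × √(2·1·9.96) = 15.04.
A new bound state (alternating even/odd) appears each time z₀ passes a multiple of π/2, so N = ⌊2z₀/π⌋ + 1 = ⌊9.575⌋ + 1 = 10.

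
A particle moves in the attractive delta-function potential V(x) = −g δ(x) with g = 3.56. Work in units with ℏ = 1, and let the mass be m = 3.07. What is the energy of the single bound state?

E = -19.5

For x ≠ 0 the bound state is ψ ∝ e^{−κ|x|}; integrating the TISE across the delta gives the cusp condition 2κ = 2mg/ℏ², so κ = 10.93.
Then E = −ℏ²κ²/(2m) = −mg²/(2ℏ²) = -19.45.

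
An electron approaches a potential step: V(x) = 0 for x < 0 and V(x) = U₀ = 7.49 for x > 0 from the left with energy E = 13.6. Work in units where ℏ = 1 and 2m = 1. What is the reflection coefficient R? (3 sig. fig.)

R = 0.0390

On each side the TISE gives plane waves with k = √(2m(E − V))/ℏ: k₁ = √(2·½·13.6) = 3.688, k₂ = √(2·½·6.11) = 2.472.
Matching ψ and ψ′ at x = 0 gives r = (k₁ − k₂)/(k₁ + k₂), so R = r² = 0.03897 and T = 1 − R = 0.9610.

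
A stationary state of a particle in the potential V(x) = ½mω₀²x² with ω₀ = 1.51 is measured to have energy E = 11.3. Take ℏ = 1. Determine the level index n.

n = 7

Invert E_n = (n + ½)ℏω₀: n = E/ℏω₀ − ½ = 6.983, so n = 7.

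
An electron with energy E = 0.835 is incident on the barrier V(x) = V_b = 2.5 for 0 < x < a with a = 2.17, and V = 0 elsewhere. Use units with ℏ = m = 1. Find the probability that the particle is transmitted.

T = 0.00129

Since E < V_b the interior solution is evanescent with decay constant κ = √(2m(V_b − E))/ℏ = 1.825.
κa = 3.960, sinh(κa) = 26.22.
The exact tunnelling result is T⁻¹ = 1 + V_b² sinh²(κa) / [4E(V_b − E)] = 773.4, so T = 0.00129.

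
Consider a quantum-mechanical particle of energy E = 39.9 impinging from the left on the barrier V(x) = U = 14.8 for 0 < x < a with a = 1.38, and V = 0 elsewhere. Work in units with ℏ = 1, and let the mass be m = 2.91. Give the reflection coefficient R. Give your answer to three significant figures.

R = 0.0359

Above the barrier the interior wavenumber is k₂ = √(2m(E − U))/ℏ = 12.09, giving phase k₂a = 16.68.
T = [1 + U² sin²(k₂a) / (4E(E − U))]⁻¹ = 1/1.037 = 0.964.
R = 1 − T = 0.0359.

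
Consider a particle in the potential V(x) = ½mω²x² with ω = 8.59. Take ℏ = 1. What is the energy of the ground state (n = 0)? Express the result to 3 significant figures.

E = 4.30

The oscillator eigenvalues are E_n = ℏω(n + ½), so E_0 = 8.59 × 0.5 = 4.295.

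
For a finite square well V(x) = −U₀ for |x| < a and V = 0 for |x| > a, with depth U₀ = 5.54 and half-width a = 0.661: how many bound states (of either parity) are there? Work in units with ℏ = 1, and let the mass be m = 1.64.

N = 2

The dimensionless depth is z₀ = a√(2mU₀)/ℏ = 0.661 × √(18.17) = 2.818.
A new bound state (alternating even/odd) appears each time z₀ passes a multiple of π/2, so N = ⌊2z₀/π⌋ + 1 = ⌊1.794⌋ + 1 = 2.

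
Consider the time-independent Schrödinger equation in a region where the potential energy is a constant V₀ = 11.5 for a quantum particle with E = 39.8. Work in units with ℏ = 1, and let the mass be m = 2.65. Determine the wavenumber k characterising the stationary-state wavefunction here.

With E > V₀ the solution is oscillatory, ψ ∝ e^{±ikx} with k = √(2m(E − V₀))/ℏ.
k = √(2 × 2.65 × 28.3) = 12.25.

k = 12.2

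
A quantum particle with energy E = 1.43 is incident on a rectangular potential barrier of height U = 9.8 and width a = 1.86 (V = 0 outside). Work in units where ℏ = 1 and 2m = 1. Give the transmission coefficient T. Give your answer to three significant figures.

T = 0.0000422

Since E < U the interior solution is evanescent with decay constant κ = √(2m(U − E))/ℏ = 2.893.
κa = 5.381, sinh(κa) = 108.6.
Matching ψ, ψ′ at both faces gives T = [1 + U² sinh²(κa) / (4E(U − E))]⁻¹ = 1/23670 = 0.0000422.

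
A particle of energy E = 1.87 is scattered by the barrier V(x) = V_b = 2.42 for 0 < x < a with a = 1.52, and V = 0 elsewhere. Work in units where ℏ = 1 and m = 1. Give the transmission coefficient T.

E < V_b: inside the barrier ψ ∝ e^{±κx} with κ = √(2m(V_b − E))/ℏ = 1.049.
κa = 1.594, sinh(κa) = 2.361.
Matching ψ, ψ′ at both faces gives T = [1 + V_b² sinh²(κa) / (4E(V_b − E))]⁻¹ = 1/8.933 = 0.112.

T = 0.112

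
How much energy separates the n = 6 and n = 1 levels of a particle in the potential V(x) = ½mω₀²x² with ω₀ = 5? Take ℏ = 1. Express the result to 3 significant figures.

ΔE = 25.0

E_n = ℏω₀(n + ½), so ΔE = (6 − 1) ℏω₀ = 5 × 5 = 25.00.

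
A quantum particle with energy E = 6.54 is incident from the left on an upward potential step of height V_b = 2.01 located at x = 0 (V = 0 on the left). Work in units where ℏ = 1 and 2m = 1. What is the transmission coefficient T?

T = 0.992

On each side the TISE gives plane waves with k = √(2m(E − V))/ℏ: k₁ = √(2·½·6.54) = 2.557, k₂ = √(2·½·4.53) = 2.128.
Continuity of ψ and ψ′ at the step yields the reflection amplitude r = (k₁ − k₂)/(k₁ + k₂) = 0.09155; thus R = |r|² = 0.008381, T = 0.9916.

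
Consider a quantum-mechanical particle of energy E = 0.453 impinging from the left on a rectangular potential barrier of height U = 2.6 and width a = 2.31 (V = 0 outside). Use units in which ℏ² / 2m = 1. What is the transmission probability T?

T = 0.00264

E < U: inside the barrier ψ ∝ e^{±κx} with κ = √(2m(U − E))/ℏ = 1.465.
κa = 3.385, sinh(κa) = 14.74.
The exact tunnelling result is T⁻¹ = 1 + U² sinh²(κa) / [4E(U − E)] = 378.5, so T = 0.00264.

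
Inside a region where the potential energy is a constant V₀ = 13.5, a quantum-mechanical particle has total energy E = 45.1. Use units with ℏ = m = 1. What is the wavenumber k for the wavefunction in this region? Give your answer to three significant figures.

With E > V₀ the solution is oscillatory, ψ ∝ e^{±ikx} with k = √(2m(E − V₀))/ℏ.
k = √(2 × 1 × 31.6) = 7.950.

k = 7.95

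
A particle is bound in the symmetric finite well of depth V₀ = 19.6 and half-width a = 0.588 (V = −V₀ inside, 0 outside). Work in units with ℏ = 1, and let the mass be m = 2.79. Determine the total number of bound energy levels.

The dimensionless depth is z₀ = a√(2mV₀)/ℏ = 0.588 × √(109.4) = 6.149.
The even/odd transcendental equations gain one root per π/2 in z₀, giving N = 1 + ⌊2z₀/π⌋ = 1 + ⌊3.915⌋ = 4.

N = 4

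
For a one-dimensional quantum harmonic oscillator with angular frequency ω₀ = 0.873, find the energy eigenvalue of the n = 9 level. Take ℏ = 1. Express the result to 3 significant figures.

E = 8.29

Using E_n = (n + ½)ℏω₀: E_9 = 9.5 × 0.873 = 8.294.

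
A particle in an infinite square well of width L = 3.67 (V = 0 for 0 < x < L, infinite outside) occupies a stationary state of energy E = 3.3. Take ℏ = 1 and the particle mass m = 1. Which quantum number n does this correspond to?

n = 3

For an infinite well E_n = n²π²ℏ²/(2mL²), so n = (L/πℏ)√(2mE).
n = (3.67/π) × √(2 × 1 × 3.3) = 3.001 → n = 3.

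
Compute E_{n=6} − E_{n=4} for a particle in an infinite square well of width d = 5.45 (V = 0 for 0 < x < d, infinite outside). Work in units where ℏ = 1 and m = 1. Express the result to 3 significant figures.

ΔE = 3.32

E_n = n²π²ℏ²/(2md²), so ΔE = (6² − 4²) π²ℏ²/(2md²).
ΔE = 20 × π² / (2 × 1 × 5.45²) = 3.323.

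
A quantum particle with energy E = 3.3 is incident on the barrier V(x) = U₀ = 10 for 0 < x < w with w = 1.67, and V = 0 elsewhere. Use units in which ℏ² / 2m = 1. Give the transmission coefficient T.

T = 0.000622

E < U₀: inside the barrier ψ ∝ e^{±κx} with κ = √(2m(U₀ − E))/ℏ = 2.588.
κw = 4.323, sinh(κw) = 37.69.
Matching ψ, ψ′ at both faces gives T = [1 + U₀² sinh²(κw) / (4E(U₀ − E))]⁻¹ = 1/1607 = 0.000622.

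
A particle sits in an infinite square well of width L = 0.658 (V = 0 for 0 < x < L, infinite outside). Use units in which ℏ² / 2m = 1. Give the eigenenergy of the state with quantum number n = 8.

E = 1460

Requiring ψ(0) = ψ(L) = 0 quantises k = nπ/L, hence E_n = ℏ²k²/2m = n²π²ℏ²/(2mL²).
E_8 = 8² × π² / (2 × 0.5 × 0.658²) = 1459.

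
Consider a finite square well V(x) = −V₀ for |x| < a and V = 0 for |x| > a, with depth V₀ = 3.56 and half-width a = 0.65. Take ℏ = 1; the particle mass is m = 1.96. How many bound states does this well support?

N = 2

Define the well-strength parameter z₀ = (a/ℏ)√(2mV₀) = 0.65 × √(2·1.96·3.56) = 2.428.
The even/odd transcendental equations gain one root per π/2 in z₀, giving N = 1 + ⌊2z₀/π⌋ = 1 + ⌊1.546⌋ = 2.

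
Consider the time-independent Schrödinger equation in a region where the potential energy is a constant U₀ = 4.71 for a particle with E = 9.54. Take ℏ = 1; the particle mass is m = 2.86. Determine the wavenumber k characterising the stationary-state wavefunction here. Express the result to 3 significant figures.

With E > U₀ the solution is oscillatory, ψ ∝ e^{±ikx} with k = √(2m(E − U₀))/ℏ.
k = √(2 × 2.86 × 4.83) = 5.256.

k = 5.26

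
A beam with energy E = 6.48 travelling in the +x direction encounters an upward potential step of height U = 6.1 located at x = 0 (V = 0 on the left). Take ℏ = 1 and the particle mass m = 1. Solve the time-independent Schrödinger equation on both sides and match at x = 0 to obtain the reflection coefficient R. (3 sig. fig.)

R = 0.372

The wavenumbers are k₁ = √(2mE)/ℏ = 3.600 on the left and k₂ = √(2m(E − U))/ℏ = 0.8718 on the right.
Continuity of ψ and ψ′ at the step yields the reflection amplitude r = (k₁ − k₂)/(k₁ + k₂) = 0.6101; thus R = |r|² = 0.3722, T = 0.6278.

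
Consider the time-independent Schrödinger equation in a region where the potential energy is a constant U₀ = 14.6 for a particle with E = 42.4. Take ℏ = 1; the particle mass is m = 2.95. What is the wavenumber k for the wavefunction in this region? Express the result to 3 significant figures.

With E > U₀ the solution is oscillatory, ψ ∝ e^{±ikx} with k = √(2m(E − U₀))/ℏ.
k = √(2 × 2.95 × 27.8) = 12.81.

k = 12.8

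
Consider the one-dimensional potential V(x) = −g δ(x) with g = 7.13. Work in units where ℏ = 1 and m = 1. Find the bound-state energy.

E = -25.4

For x ≠ 0 the bound state is ψ ∝ e^{−κ|x|}; integrating the TISE across the delta gives the cusp condition 2κ = 2mg/ℏ², so κ = 7.130.
Then E = −ℏ²κ²/(2m) = −mg²/(2ℏ²) = -25.42.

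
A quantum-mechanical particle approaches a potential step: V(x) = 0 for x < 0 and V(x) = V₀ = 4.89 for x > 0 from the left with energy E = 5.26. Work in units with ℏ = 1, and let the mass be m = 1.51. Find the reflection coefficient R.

R = 0.337

On each side the TISE gives plane waves with k = √(2m(E − V))/ℏ: k₁ = √(2·1.51·5.26) = 3.986, k₂ = √(2·1.51·0.37) = 1.057.
Matching ψ and ψ′ at x = 0 gives r = (k₁ − k₂)/(k₁ + k₂), so R = r² = 0.3373 and T = 1 − R = 0.6627.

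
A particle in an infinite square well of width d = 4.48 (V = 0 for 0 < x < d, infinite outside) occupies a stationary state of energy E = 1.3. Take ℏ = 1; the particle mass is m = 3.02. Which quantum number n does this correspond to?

From E_n = n²π²ℏ²/(2md²) invert to n = √(2md²E)/(πℏ).
n = (4.48/π) × √(2 × 3.02 × 1.3) = 3.996 → n = 4.

n = 4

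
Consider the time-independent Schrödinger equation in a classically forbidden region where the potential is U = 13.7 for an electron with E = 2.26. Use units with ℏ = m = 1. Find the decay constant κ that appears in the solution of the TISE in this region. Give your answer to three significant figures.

κ = 4.78

Since E < U the TISE in this region is ψ'' = κ²ψ with κ = √(2m(U − E))/ℏ.
κ = √(2 × 1 × 11.44) = 4.783.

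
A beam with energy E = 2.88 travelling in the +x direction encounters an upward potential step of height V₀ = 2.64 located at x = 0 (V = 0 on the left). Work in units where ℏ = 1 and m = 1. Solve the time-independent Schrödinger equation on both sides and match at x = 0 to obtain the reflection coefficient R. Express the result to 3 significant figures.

R = 0.305

The wavenumbers are k₁ = √(2mE)/ℏ = 2.400 on the left and k₂ = √(2m(E − V₀))/ℏ = 0.6928 on the right.
Continuity of ψ and ψ′ at the step yields the reflection amplitude r = (k₁ − k₂)/(k₁ + k₂) = 0.5520; thus R = |r|² = 0.3047, T = 0.6953.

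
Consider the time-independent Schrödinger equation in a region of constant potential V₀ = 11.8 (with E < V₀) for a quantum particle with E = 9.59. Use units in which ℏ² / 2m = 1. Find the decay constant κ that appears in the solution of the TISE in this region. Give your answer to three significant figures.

κ = 1.49

Since E < V₀ the TISE in this region is ψ'' = κ²ψ with κ = √(2m(V₀ − E))/ℏ.
κ = √(2 × 0.5 × 2.21) = 1.487.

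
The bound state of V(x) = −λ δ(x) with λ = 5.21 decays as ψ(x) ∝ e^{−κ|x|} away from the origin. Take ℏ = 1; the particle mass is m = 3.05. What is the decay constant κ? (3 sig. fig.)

Integrating the TISE across x = 0 gives the cusp condition ψ'(0⁺) − ψ'(0⁻) = −(2mλ/ℏ²)ψ(0).
With ψ ∝ e^{−κ|x|} this yields −2κ = −2mλ/ℏ², so κ = mλ/ℏ² = 15.89.

κ = 15.9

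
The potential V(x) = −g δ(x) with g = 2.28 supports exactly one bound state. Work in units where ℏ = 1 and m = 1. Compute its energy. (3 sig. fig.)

The bound state is ψ(x) = √κ e^{−κ|x|}. The derivative jump ψ'(0⁺) − ψ'(0⁻) = −(2mg/ℏ²)ψ(0) fixes κ = mg/ℏ² = 2.280.
Then E = −ℏ²κ²/(2m) = −mg²/(2ℏ²) = -2.599.

E = -2.60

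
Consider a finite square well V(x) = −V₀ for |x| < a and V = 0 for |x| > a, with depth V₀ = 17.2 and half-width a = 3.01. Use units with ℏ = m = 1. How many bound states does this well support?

N = 12

Define the well-strength parameter z₀ = (a/ℏ)√(2mV₀) = 3.01 × √(2·1·17.2) = 17.65.
The even/odd transcendental equations gain one root per π/2 in z₀, giving N = 1 + ⌊2z₀/π⌋ = 1 + ⌊11.24⌋ = 12.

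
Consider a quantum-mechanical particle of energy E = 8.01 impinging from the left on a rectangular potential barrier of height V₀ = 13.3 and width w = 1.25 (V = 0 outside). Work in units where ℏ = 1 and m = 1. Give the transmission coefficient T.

Since E < V₀ the interior solution is evanescent with decay constant κ = √(2m(V₀ − E))/ℏ = 3.253.
κw = 4.066, sinh(κw) = 29.15.
The exact tunnelling result is T⁻¹ = 1 + V₀² sinh²(κw) / [4E(V₀ − E)] = 887.8, so T = 0.00113.

T = 0.00113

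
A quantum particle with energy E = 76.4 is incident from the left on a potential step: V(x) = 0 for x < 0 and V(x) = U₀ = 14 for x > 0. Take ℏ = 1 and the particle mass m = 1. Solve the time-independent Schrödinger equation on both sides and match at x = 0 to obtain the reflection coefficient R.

R = 0.00256

The wavenumbers are k₁ = √(2mE)/ℏ = 12.36 on the left and k₂ = √(2m(E − U₀))/ℏ = 11.17 on the right.
Continuity of ψ and ψ′ at the step yields the reflection amplitude r = (k₁ − k₂)/(k₁ + k₂) = 0.05056; thus R = |r|² = 0.002556, T = 0.9974.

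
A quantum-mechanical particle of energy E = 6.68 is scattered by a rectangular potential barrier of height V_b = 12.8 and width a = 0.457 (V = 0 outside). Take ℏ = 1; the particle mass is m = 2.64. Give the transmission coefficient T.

T = 0.0219

Since E < V_b the interior solution is evanescent with decay constant κ = √(2m(V_b − E))/ℏ = 5.685.
κa = 2.598, sinh(κa) = 6.680.
Matching ψ, ψ′ at both faces gives T = [1 + V_b² sinh²(κa) / (4E(V_b − E))]⁻¹ = 1/45.71 = 0.0219.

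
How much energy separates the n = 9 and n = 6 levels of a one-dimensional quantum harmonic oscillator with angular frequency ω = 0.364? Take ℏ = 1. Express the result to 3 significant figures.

E_n = ℏω(n + ½), so ΔE = (9 − 6) ℏω = 3 × 0.364 = 1.092.

ΔE = 1.09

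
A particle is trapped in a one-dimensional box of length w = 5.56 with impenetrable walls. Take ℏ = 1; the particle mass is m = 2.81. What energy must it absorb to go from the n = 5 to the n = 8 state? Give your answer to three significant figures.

E_n = n²π²ℏ²/(2mw²), so ΔE = (8² − 5²) π²ℏ²/(2mw²).
ΔE = 39 × π² / (2 × 2.81 × 5.56²) = 2.216.

ΔE = 2.22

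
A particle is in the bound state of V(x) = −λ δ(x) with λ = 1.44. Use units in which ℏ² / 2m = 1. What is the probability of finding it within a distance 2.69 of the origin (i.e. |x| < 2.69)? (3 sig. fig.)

P = 0.979

The normalised bound state is ψ = √κ e^{−κ|x|} with κ = mλ/ℏ² = 0.7200.
P(|x| < d) = ∫_{−d}^{d} κ e^{−2κ|x|} dx = 1 − e^{−2κd} = 1 − e^{−3.874} = 0.9792.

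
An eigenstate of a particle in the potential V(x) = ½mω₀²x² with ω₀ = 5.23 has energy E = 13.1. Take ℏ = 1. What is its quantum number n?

E_n = ℏω₀(n + ½) ⇒ n = E/(ℏω₀) − ½ = 13.1/5.23 − 0.5 = 2.005 → n = 2.

n = 2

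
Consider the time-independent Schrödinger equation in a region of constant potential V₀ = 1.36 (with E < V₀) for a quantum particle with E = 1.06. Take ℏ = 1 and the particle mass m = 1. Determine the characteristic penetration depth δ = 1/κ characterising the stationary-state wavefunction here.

Since E < V₀ the TISE in this region is ψ'' = κ²ψ with κ = √(2m(V₀ − E))/ℏ.
κ = √(2 × 1 × 0.3) = 0.7746. The penetration depth is δ = 1/κ = 1.29.

δ = 1.29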